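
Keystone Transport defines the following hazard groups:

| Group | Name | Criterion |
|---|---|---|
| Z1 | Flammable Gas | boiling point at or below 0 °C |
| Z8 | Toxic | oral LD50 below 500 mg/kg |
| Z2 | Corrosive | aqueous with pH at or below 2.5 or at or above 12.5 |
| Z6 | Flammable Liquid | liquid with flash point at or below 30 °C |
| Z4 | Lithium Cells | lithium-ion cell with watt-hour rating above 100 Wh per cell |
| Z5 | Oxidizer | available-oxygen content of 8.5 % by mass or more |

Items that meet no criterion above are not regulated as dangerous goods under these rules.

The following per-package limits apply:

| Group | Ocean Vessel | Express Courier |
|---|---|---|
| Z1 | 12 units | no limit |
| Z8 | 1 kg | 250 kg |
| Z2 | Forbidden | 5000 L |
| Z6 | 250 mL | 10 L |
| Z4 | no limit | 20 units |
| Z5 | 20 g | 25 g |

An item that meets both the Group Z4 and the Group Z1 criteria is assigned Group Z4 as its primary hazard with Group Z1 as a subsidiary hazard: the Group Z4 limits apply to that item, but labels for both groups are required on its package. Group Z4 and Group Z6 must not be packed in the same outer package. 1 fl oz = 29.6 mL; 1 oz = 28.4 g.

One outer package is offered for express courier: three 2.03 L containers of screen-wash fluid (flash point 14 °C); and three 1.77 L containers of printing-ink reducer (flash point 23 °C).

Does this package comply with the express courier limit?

Flash point 14 °C meets the Group Z6 criterion (Flammable Liquid), so the screen-wash fluid is Group Z6.
The printing-ink reducer has flash point 23 °C, which is ≤ 30 °C, so it is Group Z6 (Flammable Liquid).
Total Group Z6: (three 2.03 L containers = 6.09 L) + (three 1.77 L containers = 5.31 L) = 11.4 L.
That exceeds the Group Z6 express courier limit of 10 L.

No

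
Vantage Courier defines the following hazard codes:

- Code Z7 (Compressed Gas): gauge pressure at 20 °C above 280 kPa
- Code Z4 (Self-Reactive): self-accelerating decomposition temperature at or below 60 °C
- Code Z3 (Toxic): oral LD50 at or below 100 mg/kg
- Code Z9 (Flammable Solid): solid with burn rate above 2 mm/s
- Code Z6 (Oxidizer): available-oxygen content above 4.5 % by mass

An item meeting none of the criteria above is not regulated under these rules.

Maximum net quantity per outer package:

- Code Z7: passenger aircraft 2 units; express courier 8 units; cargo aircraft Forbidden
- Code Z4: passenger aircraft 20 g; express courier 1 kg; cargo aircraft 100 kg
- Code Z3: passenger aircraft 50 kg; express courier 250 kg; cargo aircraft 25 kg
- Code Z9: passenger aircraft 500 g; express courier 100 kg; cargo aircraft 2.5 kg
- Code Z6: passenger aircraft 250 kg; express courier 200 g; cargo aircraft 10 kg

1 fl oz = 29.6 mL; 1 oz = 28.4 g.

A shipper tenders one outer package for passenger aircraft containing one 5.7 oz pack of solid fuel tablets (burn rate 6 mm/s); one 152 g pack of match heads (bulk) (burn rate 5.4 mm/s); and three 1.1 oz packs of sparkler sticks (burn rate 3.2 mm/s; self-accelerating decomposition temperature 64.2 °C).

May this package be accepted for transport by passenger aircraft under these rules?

Burn rate 6 mm/s meets the Code Z9 criterion (Flammable Solid), so the solid fuel tablets are Code Z9.
Burn rate 5.4 mm/s meets the Code Z9 criterion (Flammable Solid), so the match heads (bulk) are Code Z9.
With burn rate 3.2 mm/s (> 2 mm/s), the sparkler sticks fall in Code Z9.
Code Z9 net quantity: (one 5.7 oz pack = 161.88 g) + 152 g + (three 1.1 oz packs = 93.72 g) = 407.6 g.
407.6 g ≤ 500 g (passenger aircraft limit, Code Z9) — within limit.

Yes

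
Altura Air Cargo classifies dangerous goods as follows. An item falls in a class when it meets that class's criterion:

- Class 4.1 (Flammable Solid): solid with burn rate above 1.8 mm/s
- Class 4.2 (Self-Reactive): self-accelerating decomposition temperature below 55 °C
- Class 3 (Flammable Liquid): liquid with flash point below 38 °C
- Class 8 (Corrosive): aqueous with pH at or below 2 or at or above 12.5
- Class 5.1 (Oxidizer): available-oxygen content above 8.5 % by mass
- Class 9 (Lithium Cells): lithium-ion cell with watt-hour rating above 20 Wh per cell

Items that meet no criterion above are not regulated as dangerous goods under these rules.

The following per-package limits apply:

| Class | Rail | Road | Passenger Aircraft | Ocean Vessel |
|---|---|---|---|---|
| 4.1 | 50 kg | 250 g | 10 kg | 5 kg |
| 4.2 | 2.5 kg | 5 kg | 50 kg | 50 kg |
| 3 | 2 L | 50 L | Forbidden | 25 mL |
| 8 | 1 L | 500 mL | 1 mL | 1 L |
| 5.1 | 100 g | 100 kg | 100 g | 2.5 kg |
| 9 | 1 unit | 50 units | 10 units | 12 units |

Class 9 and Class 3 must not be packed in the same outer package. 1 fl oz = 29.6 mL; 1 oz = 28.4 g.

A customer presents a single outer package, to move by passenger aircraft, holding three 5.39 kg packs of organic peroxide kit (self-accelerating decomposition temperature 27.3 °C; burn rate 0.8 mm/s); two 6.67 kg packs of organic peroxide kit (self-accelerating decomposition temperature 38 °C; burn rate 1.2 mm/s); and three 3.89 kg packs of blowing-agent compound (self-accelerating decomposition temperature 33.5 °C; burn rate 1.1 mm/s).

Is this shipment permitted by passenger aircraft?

Yes

With self-accelerating decomposition temperature 27.3 °C (< 55 °C), the organic peroxide kit falls in Class 4.2.
Self-accelerating decomposition temperature 38 °C meets the Class 4.2 criterion (Self-Reactive), so the organic peroxide kit is Class 4.2.
Self-accelerating decomposition temperature 33.5 °C meets the Class 4.2 criterion (Self-Reactive), so the blowing-agent compound is Class 4.2.
Class 4.2 net quantity: (three 5.39 kg packs = 16.17 kg) + (two 6.67 kg packs = 13.34 kg) + (three 3.89 kg packs = 11.67 kg) = 41.18 kg.
41.18 kg ≤ 50 kg (passenger aircraft limit, Class 4.2) — within limit.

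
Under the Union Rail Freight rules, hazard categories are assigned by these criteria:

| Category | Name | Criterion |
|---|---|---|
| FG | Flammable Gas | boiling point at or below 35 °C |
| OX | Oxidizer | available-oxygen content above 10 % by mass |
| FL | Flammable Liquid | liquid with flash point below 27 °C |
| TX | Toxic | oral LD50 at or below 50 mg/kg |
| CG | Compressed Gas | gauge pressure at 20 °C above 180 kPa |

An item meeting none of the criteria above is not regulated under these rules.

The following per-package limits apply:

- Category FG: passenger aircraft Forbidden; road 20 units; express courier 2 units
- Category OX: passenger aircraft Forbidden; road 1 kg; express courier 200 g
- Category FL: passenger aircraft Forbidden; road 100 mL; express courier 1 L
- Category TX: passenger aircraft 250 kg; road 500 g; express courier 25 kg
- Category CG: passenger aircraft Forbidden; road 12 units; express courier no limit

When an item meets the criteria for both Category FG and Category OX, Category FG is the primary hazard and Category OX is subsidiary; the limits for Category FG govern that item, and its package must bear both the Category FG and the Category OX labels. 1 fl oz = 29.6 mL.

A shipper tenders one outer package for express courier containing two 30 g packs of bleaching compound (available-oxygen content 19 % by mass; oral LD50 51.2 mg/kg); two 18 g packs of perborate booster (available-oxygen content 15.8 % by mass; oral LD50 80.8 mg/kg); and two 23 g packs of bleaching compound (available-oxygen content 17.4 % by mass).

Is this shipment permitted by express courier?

Yes

The bleaching compound has available-oxygen content 19 % by mass, which is > 10 % by mass, so it is Category OX (Oxidizer).
Perborate booster: available-oxygen content 15.8 % by mass > 10 % by mass → Category OX (Oxidizer).
With available-oxygen content 17.4 % by mass (> 10 % by mass), the bleaching compound falls in Category OX.
Category OX net quantity: (two 30 g packs = 60 g) + (two 18 g packs = 36 g) + (two 23 g packs = 46 g) = 142 g.
That is within the Category OX express courier limit of 200 g.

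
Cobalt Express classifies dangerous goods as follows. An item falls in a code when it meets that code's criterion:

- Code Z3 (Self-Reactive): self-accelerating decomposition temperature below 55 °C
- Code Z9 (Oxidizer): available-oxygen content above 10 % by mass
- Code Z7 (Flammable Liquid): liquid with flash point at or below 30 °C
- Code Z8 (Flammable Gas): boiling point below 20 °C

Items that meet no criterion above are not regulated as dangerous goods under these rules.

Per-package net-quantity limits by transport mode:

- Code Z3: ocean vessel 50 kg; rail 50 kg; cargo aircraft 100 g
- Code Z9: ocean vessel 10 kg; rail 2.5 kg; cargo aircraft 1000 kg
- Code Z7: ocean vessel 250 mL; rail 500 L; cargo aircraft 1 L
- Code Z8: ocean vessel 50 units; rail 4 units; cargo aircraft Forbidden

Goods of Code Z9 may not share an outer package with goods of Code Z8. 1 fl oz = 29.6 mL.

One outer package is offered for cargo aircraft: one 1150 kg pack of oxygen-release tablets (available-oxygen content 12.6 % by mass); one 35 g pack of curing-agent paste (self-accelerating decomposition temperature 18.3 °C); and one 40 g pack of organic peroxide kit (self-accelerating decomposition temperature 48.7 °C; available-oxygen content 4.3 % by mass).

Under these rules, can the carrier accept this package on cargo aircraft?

No

The oxygen-release tablets have available-oxygen content 12.6 % by mass, which is > 10 % by mass, so they are Code Z9 (Oxidizer).
With self-accelerating decomposition temperature 18.3 °C (< 55 °C), the curing-agent paste falls in Code Z3.
Organic peroxide kit: self-accelerating decomposition temperature 48.7 °C < 55 °C → Code Z3 (Self-Reactive).
Code Z3 net quantity: 35 g + 40 g = 75 g.
75 g is within the cargo aircraft limit of 100 g for Code Z3.
Code Z9 quantity: 1150 kg.
1150 kg > 1000 kg (cargo aircraft limit, Code Z9) — over the limit.
The segregation rule (Code Z9 with Code Z8) does not apply to Code Z3 with Code Z9.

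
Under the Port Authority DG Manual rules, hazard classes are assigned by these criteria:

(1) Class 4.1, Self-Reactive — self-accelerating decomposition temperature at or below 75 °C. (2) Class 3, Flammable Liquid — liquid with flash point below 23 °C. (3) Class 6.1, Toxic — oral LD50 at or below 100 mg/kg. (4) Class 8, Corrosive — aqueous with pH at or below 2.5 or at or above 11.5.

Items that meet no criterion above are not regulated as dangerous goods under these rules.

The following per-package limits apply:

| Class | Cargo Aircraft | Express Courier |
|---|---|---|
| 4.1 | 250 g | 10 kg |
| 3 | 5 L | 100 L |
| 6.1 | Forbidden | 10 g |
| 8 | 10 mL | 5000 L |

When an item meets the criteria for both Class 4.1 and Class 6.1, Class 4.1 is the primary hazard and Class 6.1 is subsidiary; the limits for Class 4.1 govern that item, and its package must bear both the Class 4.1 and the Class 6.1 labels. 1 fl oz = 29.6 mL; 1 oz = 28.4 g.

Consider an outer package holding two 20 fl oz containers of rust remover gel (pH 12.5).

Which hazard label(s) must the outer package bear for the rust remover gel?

With pH 12.5 (≥ 11.5), the rust remover gel falls in Class 8.
Only the Class 8 label is required.

Class 8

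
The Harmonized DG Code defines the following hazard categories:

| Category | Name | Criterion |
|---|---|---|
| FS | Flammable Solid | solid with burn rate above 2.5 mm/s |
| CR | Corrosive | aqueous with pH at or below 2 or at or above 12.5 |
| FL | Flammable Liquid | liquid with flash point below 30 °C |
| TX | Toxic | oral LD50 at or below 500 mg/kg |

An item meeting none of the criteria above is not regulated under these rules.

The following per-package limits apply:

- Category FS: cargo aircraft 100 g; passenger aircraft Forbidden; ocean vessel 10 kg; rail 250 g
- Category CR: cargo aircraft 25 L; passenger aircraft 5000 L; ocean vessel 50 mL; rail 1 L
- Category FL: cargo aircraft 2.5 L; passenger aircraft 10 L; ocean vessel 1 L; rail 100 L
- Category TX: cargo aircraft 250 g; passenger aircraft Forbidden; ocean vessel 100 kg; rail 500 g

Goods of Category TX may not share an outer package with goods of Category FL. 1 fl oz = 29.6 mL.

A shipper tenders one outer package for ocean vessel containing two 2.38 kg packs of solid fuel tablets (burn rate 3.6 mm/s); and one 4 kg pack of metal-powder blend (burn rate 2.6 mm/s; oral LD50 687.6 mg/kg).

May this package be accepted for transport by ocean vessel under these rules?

Burn rate 3.6 mm/s meets the Category FS criterion (Flammable Solid), so the solid fuel tablets are Category FS.
Metal-powder blend: burn rate 2.6 mm/s > 2.5 mm/s → Category FS (Flammable Solid).
Category FS net quantity: (two 2.38 kg packs = 4.76 kg) + 4 kg = 8.76 kg.
8.76 kg ≤ 10 kg (ocean vessel limit, Category FS) — within limit.

Yes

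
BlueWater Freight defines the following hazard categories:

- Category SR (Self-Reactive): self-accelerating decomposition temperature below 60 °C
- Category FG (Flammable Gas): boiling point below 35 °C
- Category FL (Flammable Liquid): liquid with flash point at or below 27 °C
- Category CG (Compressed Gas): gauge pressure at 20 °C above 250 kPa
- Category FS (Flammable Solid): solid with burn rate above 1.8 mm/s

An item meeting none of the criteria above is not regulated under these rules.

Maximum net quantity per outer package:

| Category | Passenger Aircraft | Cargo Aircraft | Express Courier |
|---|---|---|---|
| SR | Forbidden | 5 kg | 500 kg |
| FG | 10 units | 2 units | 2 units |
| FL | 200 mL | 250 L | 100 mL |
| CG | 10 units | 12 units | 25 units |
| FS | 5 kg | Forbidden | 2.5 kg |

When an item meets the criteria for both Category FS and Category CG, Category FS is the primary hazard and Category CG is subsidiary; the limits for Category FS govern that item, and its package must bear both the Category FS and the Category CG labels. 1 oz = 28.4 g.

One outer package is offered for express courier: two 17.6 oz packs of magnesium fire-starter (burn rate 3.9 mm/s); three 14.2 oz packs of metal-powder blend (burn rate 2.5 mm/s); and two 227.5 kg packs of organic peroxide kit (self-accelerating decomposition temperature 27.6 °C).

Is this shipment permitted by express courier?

Burn rate 3.9 mm/s meets the Category FS criterion (Flammable Solid), so the magnesium fire-starter is Category FS.
Burn rate 2.5 mm/s meets the Category FS criterion (Flammable Solid), so the metal-powder blend is Category FS.
With self-accelerating decomposition temperature 27.6 °C (< 60 °C), the organic peroxide kit falls in Category SR.
Category FS net quantity: (two 17.6 oz packs = 999.68 g) + (three 14.2 oz packs = 1209.84 g) = 2209.52 g.
2209.52 g ≤ 2.5 kg (express courier limit, Category FS) — within limit.
Category SR quantity: two 227.5 kg packs = 455 kg.
455 kg ≤ 500 kg (express courier limit, Category SR) — within limit.
Every hazard category is within its express courier limit and no segregation rule is violated.

Yes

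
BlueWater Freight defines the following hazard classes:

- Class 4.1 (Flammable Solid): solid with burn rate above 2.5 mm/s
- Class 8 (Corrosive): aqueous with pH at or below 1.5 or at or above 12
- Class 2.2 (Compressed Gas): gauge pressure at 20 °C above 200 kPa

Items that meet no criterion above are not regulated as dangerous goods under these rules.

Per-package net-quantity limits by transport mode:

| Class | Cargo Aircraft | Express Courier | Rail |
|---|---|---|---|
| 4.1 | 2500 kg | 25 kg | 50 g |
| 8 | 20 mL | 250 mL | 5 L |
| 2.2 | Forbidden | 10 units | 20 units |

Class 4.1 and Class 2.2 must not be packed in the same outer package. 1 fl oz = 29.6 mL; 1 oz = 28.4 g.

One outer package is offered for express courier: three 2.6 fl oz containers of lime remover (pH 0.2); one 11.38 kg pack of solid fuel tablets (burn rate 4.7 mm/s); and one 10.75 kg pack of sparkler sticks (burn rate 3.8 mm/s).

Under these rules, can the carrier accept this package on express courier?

With pH 0.2 (≤ 1.5), the lime remover falls in Class 8.
Solid fuel tablets: burn rate 4.7 mm/s > 2.5 mm/s → Class 4.1 (Flammable Solid).
Burn rate 3.8 mm/s meets the Class 4.1 criterion (Flammable Solid), so the sparkler sticks are Class 4.1.
Total Class 4.1: 11.38 kg + 10.75 kg = 22.13 kg.
That is within the Class 4.1 express courier limit of 25 kg.
Class 8 quantity: three 2.6 fl oz containers = 230.88 mL.
230.88 mL ≤ 250 mL (express courier limit, Class 8) — within limit.
The segregation rule (Class 4.1 with Class 2.2) does not apply to Class 4.1 with Class 8.
Every hazard class is within its express courier limit and no segregation rule is violated.

Yes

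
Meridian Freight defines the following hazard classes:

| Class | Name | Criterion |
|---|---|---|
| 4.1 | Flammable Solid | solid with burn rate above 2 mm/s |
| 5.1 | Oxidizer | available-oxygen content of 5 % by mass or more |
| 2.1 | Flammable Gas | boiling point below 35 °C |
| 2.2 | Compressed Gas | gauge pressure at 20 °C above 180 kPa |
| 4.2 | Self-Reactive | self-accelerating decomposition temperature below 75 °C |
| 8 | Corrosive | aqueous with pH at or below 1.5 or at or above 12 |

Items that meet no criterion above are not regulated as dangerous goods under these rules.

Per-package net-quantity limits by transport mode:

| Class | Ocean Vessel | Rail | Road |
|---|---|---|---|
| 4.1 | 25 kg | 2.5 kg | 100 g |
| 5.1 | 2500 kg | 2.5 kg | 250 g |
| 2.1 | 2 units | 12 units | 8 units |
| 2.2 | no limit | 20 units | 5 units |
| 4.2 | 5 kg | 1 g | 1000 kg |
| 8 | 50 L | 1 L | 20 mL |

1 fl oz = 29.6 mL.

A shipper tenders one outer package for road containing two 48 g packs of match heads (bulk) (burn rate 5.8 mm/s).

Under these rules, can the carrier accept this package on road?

Yes

The match heads (bulk) have burn rate 5.8 mm/s, which is > 2 mm/s, so they are Class 4.1 (Flammable Solid).
Class 4.1 quantity: two 48 g packs = 96 g.
96 g is within the road limit of 100 g for Class 4.1.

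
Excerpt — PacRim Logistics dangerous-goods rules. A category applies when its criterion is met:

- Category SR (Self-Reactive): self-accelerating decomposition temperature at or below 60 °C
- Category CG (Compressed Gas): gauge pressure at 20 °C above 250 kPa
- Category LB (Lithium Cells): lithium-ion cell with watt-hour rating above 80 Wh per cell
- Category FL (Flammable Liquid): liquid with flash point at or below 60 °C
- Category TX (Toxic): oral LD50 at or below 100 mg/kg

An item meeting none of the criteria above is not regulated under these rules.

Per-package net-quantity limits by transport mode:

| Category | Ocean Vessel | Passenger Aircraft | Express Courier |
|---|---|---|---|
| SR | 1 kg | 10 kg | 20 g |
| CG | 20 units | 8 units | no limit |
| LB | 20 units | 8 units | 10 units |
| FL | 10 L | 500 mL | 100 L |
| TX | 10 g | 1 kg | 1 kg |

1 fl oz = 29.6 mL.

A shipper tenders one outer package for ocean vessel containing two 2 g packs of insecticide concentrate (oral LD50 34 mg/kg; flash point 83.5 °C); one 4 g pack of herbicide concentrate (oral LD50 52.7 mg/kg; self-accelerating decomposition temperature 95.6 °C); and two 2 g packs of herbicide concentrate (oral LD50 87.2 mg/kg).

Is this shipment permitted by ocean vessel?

Oral LD50 34 mg/kg meets the Category TX criterion (Toxic), so the insecticide concentrate is Category TX.
The herbicide concentrate has oral LD50 52.7 mg/kg, which is ≤ 100 mg/kg, so it is Category TX (Toxic).
With oral LD50 87.2 mg/kg (≤ 100 mg/kg), the herbicide concentrate falls in Category TX.
Total Category TX: (two 2 g packs = 4 g) + 4 g + (two 2 g packs = 4 g) = 12 g.
12 g exceeds the ocean vessel limit of 10 g for Category TX.

No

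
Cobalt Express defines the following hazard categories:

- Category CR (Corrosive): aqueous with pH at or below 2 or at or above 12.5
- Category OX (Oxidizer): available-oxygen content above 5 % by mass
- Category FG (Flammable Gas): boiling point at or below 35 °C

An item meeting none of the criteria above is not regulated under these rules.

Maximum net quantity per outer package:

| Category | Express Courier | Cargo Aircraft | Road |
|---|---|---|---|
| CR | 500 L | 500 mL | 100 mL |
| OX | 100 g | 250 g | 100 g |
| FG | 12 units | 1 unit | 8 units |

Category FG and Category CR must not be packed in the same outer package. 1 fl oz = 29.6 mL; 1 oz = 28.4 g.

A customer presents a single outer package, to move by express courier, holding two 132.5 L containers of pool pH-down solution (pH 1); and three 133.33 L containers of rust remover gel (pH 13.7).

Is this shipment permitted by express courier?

No

With pH 1 (≤ 2), the pool pH-down solution falls in Category CR.
pH 13.7 meets the Category CR criterion (Corrosive), so the rust remover gel is Category CR.
Total Category CR: (two 132.5 L containers = 265 L) + (three 133.33 L containers = 399.99 L) = 664.99 L.
That exceeds the Category CR express courier limit of 500 L.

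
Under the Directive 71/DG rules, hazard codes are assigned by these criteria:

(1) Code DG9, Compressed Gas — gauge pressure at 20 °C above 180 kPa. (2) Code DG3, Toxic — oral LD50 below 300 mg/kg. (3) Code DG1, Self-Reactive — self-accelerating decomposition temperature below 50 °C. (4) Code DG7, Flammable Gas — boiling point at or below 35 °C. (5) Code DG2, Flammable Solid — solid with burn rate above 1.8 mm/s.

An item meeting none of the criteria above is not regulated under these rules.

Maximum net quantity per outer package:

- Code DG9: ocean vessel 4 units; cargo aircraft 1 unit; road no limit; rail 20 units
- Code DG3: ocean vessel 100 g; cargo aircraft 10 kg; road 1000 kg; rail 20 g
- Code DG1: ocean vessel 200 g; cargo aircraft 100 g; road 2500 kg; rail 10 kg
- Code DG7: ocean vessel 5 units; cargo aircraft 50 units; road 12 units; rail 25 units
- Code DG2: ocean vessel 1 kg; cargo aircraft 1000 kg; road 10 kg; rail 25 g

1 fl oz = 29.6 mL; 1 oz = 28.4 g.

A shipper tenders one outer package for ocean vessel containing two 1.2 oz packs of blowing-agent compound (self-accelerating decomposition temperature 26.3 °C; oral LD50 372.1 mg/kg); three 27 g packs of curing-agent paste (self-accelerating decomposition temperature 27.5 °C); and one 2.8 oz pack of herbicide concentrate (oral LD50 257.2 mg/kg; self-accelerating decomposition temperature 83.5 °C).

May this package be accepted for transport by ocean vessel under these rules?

The blowing-agent compound has self-accelerating decomposition temperature 26.3 °C, which is < 50 °C, so it is Code DG1 (Self-Reactive).
Self-accelerating decomposition temperature 27.5 °C meets the Code DG1 criterion (Self-Reactive), so the curing-agent paste is Code DG1.
Herbicide concentrate: oral LD50 257.2 mg/kg < 300 mg/kg → Code DG3 (Toxic).
Total Code DG1: (two 1.2 oz packs = 68.16 g) + (three 27 g packs = 81 g) = 149.16 g.
149.16 g is within the ocean vessel limit of 200 g for Code DG1.
Code DG3 quantity: one 2.8 oz pack = 79.52 g.
79.52 g is within the ocean vessel limit of 100 g for Code DG3.
Every hazard code is within its ocean vessel limit and no segregation rule is violated.

Yes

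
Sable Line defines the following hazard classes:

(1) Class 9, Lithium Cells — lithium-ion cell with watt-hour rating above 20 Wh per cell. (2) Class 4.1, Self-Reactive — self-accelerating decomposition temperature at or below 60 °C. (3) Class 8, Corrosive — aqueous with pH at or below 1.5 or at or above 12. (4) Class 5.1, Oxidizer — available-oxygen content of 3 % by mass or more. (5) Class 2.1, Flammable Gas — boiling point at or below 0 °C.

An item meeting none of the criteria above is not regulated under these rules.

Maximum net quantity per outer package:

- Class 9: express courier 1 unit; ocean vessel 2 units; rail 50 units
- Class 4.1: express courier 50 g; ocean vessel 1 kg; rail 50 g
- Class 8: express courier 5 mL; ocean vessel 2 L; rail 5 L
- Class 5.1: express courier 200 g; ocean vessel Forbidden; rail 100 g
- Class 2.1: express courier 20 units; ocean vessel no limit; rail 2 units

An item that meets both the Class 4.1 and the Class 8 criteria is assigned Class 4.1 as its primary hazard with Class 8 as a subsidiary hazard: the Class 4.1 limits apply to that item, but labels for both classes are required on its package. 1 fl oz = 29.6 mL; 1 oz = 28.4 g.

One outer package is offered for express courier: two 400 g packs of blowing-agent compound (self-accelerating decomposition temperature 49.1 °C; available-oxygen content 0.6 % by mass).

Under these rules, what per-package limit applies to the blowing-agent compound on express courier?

Blowing-agent compound: self-accelerating decomposition temperature 49.1 °C ≤ 60 °C → Class 4.1 (Self-Reactive).
The express courier limit for Class 4.1 is 50 g.

50 g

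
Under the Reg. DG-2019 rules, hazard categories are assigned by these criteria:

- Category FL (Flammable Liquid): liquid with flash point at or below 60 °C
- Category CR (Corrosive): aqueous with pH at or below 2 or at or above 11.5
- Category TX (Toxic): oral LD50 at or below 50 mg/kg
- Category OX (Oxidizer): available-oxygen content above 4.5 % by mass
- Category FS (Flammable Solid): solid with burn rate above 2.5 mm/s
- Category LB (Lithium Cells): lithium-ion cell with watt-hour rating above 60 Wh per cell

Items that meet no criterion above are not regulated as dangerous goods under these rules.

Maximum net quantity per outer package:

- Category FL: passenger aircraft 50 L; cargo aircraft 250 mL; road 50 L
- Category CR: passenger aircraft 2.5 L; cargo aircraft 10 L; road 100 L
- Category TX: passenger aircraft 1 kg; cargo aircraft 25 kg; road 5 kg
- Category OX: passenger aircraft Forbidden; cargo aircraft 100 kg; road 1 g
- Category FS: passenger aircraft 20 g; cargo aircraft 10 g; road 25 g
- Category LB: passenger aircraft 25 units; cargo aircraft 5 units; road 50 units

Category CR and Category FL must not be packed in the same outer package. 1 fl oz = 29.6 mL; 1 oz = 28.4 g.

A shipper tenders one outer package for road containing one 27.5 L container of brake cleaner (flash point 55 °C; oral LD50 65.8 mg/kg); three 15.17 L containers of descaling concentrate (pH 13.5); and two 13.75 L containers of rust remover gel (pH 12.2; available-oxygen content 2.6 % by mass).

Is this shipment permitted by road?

No

With flash point 55 °C (≤ 60 °C), the brake cleaner falls in Category FL.
With pH 13.5 (≥ 11.5), the descaling concentrate falls in Category CR.
pH 12.2 meets the Category CR criterion (Corrosive), so the rust remover gel is Category CR.
Total Category CR: (three 15.17 L containers = 45.51 L) + (two 13.75 L containers = 27.5 L) = 73.01 L.
That is within the Category CR road limit of 100 L.
Category FL quantity: 27.5 L.
27.5 L ≤ 50 L (road limit, Category FL) — within limit.
Category CR and Category FL may not share an outer package.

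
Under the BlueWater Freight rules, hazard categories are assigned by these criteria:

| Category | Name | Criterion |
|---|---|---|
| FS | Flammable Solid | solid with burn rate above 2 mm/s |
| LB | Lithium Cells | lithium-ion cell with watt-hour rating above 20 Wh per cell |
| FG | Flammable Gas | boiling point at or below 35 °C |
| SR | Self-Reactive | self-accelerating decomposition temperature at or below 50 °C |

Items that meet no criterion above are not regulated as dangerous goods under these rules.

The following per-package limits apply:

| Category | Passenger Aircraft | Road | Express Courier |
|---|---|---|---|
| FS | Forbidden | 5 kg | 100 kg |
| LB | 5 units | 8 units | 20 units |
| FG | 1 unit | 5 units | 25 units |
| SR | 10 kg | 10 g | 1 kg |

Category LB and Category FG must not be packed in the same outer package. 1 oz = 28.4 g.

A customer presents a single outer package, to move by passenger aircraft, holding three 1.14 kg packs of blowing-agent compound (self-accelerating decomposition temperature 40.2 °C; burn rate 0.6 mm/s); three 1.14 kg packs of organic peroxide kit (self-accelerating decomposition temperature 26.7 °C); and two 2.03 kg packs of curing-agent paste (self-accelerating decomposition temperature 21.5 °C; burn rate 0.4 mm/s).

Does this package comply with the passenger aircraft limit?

With self-accelerating decomposition temperature 40.2 °C (≤ 50 °C), the blowing-agent compound falls in Category SR.
Organic peroxide kit: self-accelerating decomposition temperature 26.7 °C ≤ 50 °C → Category SR (Self-Reactive).
With self-accelerating decomposition temperature 21.5 °C (≤ 50 °C), the curing-agent paste falls in Category SR.
Category SR net quantity: (three 1.14 kg packs = 3.42 kg) + (three 1.14 kg packs = 3.42 kg) + (two 2.03 kg packs = 4.06 kg) = 10.9 kg.
10.9 kg > 10 kg (passenger aircraft limit, Category SR) — over the limit.

No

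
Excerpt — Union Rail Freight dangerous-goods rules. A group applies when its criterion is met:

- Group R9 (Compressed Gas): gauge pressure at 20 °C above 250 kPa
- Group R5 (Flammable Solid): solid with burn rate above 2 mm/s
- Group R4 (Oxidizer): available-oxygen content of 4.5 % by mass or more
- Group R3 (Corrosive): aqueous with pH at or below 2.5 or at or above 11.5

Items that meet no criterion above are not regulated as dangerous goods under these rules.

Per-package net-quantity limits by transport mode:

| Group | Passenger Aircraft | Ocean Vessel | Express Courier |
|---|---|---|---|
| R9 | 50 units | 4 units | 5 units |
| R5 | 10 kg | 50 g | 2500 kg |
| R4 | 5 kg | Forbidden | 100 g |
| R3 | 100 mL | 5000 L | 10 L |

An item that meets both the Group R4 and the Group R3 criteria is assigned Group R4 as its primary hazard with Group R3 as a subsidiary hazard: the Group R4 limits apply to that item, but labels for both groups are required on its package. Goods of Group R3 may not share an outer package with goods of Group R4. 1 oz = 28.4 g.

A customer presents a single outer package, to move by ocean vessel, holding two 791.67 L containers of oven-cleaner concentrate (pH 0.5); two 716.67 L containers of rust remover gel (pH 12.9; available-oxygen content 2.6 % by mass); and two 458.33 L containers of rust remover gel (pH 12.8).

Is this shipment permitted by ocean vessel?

Yes

With pH 0.5 (≤ 2.5), the oven-cleaner concentrate falls in Group R3.
The rust remover gel has pH 12.9, which is ≥ 11.5, so it is Group R3 (Corrosive).
pH 12.8 meets the Group R3 criterion (Corrosive), so the rust remover gel is Group R3.
Group R3 net quantity: (two 791.67 L containers = 1583.34 L) + (two 716.67 L containers = 1433.34 L) + (two 458.33 L containers = 916.66 L) = 3933.34 L.
That is within the Group R3 ocean vessel limit of 5000 L.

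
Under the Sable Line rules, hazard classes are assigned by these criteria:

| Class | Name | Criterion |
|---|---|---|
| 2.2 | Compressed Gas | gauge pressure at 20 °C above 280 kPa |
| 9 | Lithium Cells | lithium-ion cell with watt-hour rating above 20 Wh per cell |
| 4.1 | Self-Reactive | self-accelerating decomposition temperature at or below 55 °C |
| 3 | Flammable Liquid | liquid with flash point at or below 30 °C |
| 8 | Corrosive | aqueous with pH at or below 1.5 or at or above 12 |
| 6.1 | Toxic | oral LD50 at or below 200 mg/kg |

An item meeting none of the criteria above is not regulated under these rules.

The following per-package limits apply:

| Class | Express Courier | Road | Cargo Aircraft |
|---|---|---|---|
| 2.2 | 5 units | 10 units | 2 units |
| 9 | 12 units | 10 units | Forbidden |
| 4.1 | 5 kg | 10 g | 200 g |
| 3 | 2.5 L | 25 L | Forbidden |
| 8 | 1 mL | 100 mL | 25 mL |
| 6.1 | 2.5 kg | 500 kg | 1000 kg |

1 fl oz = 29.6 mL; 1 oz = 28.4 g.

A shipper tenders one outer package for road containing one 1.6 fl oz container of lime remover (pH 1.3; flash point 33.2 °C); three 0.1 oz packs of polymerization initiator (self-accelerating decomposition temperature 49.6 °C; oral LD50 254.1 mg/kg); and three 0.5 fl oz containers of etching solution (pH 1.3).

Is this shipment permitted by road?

Yes

The lime remover has pH 1.3, which is ≤ 1.5, so it is Class 8 (Corrosive).
The polymerization initiator has self-accelerating decomposition temperature 49.6 °C, which is ≤ 55 °C, so it is Class 4.1 (Self-Reactive).
The etching solution has pH 1.3, which is ≤ 1.5, so it is Class 8 (Corrosive).
Class 8 net quantity: (one 1.6 fl oz container = 47.36 mL) + (three 0.5 fl oz containers = 44.4 mL) = 91.76 mL.
91.76 mL ≤ 100 mL (road limit, Class 8) — within limit.
Class 4.1 quantity: three 0.1 oz packs = 8.52 g.
8.52 g ≤ 10 g (road limit, Class 4.1) — within limit.
Every hazard class is within its road limit and no segregation rule is violated.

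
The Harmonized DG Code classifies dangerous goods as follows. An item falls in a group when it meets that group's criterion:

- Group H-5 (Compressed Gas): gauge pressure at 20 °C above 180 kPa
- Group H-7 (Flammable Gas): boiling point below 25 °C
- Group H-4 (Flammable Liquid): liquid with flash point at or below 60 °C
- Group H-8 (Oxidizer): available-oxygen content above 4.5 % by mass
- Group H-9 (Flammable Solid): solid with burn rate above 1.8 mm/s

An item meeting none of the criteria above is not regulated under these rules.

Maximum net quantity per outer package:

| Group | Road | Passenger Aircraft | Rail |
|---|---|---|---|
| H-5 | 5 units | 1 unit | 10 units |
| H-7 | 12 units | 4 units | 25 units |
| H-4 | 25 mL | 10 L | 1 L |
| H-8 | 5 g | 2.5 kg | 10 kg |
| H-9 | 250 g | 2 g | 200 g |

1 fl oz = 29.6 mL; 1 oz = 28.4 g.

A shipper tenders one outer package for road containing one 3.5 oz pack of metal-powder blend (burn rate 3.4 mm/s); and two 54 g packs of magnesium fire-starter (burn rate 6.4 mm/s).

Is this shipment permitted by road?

Yes

With burn rate 3.4 mm/s (> 1.8 mm/s), the metal-powder blend falls in Group H-9.
Magnesium fire-starter: burn rate 6.4 mm/s > 1.8 mm/s → Group H-9 (Flammable Solid).
Group H-9 net quantity: (one 3.5 oz pack = 99.4 g) + (two 54 g packs = 108 g) = 207.4 g.
207.4 g ≤ 250 g (road limit, Group H-9) — within limit.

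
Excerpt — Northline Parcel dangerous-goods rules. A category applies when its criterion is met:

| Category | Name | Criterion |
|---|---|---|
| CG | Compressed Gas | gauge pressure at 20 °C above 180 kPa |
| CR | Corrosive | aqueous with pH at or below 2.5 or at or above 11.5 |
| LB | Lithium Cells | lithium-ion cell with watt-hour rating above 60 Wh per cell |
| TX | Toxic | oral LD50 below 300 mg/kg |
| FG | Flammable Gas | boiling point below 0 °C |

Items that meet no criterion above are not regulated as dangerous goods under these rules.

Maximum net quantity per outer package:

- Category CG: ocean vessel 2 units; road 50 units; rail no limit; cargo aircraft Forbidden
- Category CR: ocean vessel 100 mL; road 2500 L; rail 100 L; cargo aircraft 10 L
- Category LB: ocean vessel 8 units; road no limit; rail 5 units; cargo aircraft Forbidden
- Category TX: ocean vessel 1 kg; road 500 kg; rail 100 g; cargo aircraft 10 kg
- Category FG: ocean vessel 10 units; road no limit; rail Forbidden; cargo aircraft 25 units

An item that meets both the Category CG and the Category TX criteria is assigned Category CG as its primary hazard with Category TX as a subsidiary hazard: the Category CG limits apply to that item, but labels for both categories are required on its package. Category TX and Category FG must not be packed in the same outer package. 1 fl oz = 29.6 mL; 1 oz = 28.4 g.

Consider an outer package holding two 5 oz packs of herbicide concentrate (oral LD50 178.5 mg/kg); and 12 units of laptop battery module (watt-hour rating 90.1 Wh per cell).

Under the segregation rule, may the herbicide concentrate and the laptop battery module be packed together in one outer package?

Yes

Oral LD50 178.5 mg/kg meets the Category TX criterion (Toxic), so the herbicide concentrate is Category TX.
The laptop battery module has watt-hour rating 90.1 Wh per cell, which is > 60 Wh per cell, so it is Category LB (Lithium Cells).
No segregation rule bars Category TX with Category LB.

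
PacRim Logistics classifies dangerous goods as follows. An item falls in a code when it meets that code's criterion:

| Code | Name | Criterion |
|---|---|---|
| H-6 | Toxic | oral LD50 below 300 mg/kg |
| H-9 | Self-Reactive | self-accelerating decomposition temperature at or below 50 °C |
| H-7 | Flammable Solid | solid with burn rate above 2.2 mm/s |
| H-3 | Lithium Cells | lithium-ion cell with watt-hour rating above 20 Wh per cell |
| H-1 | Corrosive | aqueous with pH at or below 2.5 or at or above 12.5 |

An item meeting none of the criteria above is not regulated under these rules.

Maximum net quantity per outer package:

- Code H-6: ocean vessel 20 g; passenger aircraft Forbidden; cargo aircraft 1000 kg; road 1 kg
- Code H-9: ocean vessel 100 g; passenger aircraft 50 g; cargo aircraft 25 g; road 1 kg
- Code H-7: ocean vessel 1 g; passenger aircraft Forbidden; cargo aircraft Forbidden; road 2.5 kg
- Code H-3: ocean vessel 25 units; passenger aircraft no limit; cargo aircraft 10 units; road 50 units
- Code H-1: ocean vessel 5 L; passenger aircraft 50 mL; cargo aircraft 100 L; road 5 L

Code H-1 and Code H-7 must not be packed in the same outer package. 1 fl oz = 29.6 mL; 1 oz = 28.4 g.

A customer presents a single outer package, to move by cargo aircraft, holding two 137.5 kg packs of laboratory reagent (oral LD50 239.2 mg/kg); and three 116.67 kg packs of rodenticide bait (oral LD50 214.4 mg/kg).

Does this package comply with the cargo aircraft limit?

Yes

Laboratory reagent: oral LD50 239.2 mg/kg < 300 mg/kg → Code H-6 (Toxic).
The rodenticide bait has oral LD50 214.4 mg/kg, which is < 300 mg/kg, so it is Code H-6 (Toxic).
Total Code H-6: (two 137.5 kg packs = 275 kg) + (three 116.67 kg packs = 350.01 kg) = 625.01 kg.
625.01 kg is within the cargo aircraft limit of 1000 kg for Code H-6.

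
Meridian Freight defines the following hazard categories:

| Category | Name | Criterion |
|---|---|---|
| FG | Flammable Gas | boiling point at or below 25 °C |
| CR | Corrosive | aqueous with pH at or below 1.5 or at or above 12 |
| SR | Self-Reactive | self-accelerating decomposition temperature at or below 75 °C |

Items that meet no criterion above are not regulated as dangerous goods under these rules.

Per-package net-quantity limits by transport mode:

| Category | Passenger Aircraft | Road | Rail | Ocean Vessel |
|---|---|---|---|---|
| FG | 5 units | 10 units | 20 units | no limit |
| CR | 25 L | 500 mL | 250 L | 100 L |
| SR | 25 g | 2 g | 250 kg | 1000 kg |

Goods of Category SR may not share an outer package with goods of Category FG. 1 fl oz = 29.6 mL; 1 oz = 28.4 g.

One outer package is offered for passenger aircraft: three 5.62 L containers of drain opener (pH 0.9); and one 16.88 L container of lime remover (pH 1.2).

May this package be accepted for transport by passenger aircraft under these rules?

No

With pH 0.9 (≤ 1.5), the drain opener falls in Category CR.
With pH 1.2 (≤ 1.5), the lime remover falls in Category CR.
Category CR net quantity: (three 5.62 L containers = 16.86 L) + 16.88 L = 33.74 L.
That exceeds the Category CR passenger aircraft limit of 25 L.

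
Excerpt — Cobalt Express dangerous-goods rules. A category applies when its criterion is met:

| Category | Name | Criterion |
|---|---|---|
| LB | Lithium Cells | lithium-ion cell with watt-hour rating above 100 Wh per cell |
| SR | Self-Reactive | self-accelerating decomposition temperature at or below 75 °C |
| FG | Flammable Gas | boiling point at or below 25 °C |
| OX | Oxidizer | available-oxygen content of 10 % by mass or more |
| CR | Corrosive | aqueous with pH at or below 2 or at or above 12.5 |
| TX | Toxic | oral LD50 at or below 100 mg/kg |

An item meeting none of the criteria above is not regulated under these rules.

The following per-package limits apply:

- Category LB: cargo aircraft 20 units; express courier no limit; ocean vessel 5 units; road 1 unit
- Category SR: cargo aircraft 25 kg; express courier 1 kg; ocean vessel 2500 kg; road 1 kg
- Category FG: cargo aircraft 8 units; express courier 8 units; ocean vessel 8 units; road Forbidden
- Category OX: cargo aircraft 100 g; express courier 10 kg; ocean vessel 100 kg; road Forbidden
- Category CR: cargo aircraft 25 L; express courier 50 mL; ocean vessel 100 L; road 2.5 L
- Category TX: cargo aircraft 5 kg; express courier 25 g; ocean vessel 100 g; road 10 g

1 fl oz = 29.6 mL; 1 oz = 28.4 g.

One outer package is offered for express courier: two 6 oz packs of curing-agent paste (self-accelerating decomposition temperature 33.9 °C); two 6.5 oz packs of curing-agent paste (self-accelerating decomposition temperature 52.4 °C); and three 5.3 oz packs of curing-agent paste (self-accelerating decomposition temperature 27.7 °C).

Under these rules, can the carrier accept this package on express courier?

Curing-agent paste: self-accelerating decomposition temperature 33.9 °C ≤ 75 °C → Category SR (Self-Reactive).
The curing-agent paste has self-accelerating decomposition temperature 52.4 °C, which is ≤ 75 °C, so it is Category SR (Self-Reactive).
With self-accelerating decomposition temperature 27.7 °C (≤ 75 °C), the curing-agent paste falls in Category SR.
Category SR net quantity: (two 6 oz packs = 340.8 g) + (two 6.5 oz packs = 369.2 g) + (three 5.3 oz packs = 451.56 g) = 1161.56 g.
That exceeds the Category SR express courier limit of 1 kg.

No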